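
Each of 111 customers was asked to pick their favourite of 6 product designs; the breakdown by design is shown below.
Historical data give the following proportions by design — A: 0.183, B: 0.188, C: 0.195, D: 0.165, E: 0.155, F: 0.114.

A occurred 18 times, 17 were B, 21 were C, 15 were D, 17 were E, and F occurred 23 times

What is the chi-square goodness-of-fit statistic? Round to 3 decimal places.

10.061

Expected counts E_i = n·p_i: 111×0.183 = 20.313, 111×0.188 = 20.868, 111×0.195 = 21.645, 111×0.165 = 18.315, 111×0.155 = 17.205, 111×0.114 = 12.654.
A: (18 − 20.313)²/20.313 = 5.349969/20.313 = 0.2634
B: (17 − 20.868)²/20.868 = 14.961424/20.868 = 0.7170
C: (21 − 21.645)²/21.645 = 0.416025/21.645 = 0.0192
D: (15 − 18.315)²/18.315 = 10.989225/18.315 = 0.6000
E: (17 − 17.205)²/17.205 = 0.042025/17.205 = 0.0024
F: (23 − 12.654)²/12.654 = 107.039716/12.654 = 8.4590
Sum = 10.061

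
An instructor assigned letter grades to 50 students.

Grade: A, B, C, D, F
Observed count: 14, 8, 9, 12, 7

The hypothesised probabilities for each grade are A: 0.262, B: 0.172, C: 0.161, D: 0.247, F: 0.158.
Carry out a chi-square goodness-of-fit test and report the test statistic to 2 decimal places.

0.33

Expected counts E_i = n·p_i: 50×0.262 = 13.1, 50×0.172 = 8.6, 50×0.161 = 8.05, 50×0.247 = 12.35, 50×0.158 = 7.9.
χ² = (14−13.1)²/13.1 + (8−8.6)²/8.6 + (9−8.05)²/8.05 + (12−12.35)²/12.35 + (7−7.9)²/7.9
   = 0.062 + 0.042 + 0.112 + 0.010 + 0.103
Sum = 0.33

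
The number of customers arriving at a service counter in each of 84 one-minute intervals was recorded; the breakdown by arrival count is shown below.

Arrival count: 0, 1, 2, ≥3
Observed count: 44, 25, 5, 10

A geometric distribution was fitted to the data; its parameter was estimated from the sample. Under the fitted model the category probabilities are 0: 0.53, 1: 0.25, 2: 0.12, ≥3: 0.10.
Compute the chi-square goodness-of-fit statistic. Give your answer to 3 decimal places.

Expected counts E_i = n·p_i: 84×0.53 = 44.52, 84×0.25 = 21, 84×0.12 = 10.08, 84×0.10 = 8.4.
cat         O        E   (O−E)²/E
0          44    44.52     0.0061
1          25       21     0.7619
2           5    10.08     2.5602
≥3         10      8.4     0.3048
Sum = 3.633

3.633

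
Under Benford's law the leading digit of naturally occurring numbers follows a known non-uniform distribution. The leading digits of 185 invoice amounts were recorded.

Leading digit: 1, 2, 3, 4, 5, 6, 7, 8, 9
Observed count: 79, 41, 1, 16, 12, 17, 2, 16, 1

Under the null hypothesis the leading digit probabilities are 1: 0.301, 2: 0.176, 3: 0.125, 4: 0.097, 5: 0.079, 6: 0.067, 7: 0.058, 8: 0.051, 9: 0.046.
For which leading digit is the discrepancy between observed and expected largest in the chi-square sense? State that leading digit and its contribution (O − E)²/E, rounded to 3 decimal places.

3, 21.168

Expected counts E_i = n·p_i: 185×0.301 = 55.685, 185×0.176 = 32.56, 185×0.125 = 23.125, 185×0.097 = 17.945, 185×0.079 = 14.615, 185×0.067 = 12.395, 185×0.058 = 10.73, 185×0.051 = 9.435, 185×0.046 = 8.51.
χ² = (79−55.685)²/55.685 + (41−32.56)²/32.56 + (1−23.125)²/23.125 + (16−17.945)²/17.945 + (12−14.615)²/14.615 + (17−12.395)²/12.395 + (2−10.73)²/10.73 + (16−9.435)²/9.435 + (1−8.51)²/8.51
   = 9.7619 + 2.1878 + 21.1682 + 0.2108 + 0.4679 + 1.7109 + 7.1028 + 4.5680 + 6.6275
The largest term is for 3: 21.168.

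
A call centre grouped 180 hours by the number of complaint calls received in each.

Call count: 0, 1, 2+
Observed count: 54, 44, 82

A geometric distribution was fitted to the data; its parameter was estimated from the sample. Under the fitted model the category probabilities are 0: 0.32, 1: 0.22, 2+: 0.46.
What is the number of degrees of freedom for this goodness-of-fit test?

1

There are k = 3 categories and 1 parameter estimated from the data, so df = 3 − 1 − 1 = 1.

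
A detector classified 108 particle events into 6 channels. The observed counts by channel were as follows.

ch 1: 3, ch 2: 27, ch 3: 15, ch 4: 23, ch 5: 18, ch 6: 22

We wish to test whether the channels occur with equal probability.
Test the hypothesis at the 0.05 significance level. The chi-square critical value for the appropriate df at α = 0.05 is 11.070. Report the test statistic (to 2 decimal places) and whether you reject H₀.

Expected count for each of the 6 categories: 108/6 = 18.
χ² = (3−18)²/18 + (27−18)²/18 + (15−18)²/18 + (23−18)²/18 + (18−18)²/18 + (22−18)²/18
   = 12.500 + 4.500 + 0.500 + 1.389 + 0.000 + 0.889
Sum = 19.78
df = 5. Since 19.78 > 11.070, we reject H₀.

19.78; reject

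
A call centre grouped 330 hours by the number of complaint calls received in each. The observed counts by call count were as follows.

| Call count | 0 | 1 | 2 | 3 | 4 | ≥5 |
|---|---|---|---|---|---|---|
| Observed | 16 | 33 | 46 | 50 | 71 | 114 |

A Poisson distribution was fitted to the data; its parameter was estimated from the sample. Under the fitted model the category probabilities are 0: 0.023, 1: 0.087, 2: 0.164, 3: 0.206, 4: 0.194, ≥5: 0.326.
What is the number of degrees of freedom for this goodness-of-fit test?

4

There are k = 6 categories and 1 parameter estimated from the data, so df = 6 − 1 − 1 = 4.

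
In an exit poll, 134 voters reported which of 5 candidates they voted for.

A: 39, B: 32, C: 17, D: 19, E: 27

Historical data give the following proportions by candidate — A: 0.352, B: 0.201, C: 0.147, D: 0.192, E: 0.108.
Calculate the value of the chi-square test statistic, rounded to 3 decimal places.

15.341

Expected counts E_i = n·p_i: 134×0.352 = 47.168, 134×0.201 = 26.934, 134×0.147 = 19.698, 134×0.192 = 25.728, 134×0.108 = 14.472.
A: (39 − 47.168)²/47.168 = 66.716224/47.168 = 1.4144
B: (32 − 26.934)²/26.934 = 25.664356/26.934 = 0.9529
C: (17 − 19.698)²/19.698 = 7.279204/19.698 = 0.3695
D: (19 − 25.728)²/25.728 = 45.265984/25.728 = 1.7594
E: (27 − 14.472)²/14.472 = 156.950784/14.472 = 10.8451
Sum = 15.341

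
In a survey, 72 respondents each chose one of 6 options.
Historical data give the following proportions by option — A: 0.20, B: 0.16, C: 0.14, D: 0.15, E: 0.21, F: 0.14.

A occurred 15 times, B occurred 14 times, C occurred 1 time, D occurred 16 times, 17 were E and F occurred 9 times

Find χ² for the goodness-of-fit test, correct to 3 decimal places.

Expected counts E_i = n·p_i: 72×0.20 = 14.4, 72×0.16 = 11.52, 72×0.14 = 10.08, 72×0.15 = 10.8, 72×0.21 = 15.12, 72×0.14 = 10.08.
cat         O        E   (O−E)²/E
A          15     14.4     0.0250
B          14    11.52     0.5339
C           1    10.08     8.1792
D          16     10.8     2.5037
E          17    15.12     0.2338
F           9    10.08     0.1157
Sum = 11.591

11.591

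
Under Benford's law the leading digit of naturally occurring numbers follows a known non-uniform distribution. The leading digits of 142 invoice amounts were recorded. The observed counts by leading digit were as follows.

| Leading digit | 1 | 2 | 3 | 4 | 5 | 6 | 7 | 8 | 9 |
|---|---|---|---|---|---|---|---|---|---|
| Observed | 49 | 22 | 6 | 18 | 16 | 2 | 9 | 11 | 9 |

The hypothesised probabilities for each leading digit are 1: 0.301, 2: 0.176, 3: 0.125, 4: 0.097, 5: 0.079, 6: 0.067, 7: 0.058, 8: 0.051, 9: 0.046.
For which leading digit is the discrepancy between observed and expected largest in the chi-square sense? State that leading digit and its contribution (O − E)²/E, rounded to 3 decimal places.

3, 7.778

Expected counts E_i = n·p_i: 142×0.301 = 42.742, 142×0.176 = 24.992, 142×0.125 = 17.75, 142×0.097 = 13.774, 142×0.079 = 11.218, 142×0.067 = 9.514, 142×0.058 = 8.236, 142×0.051 = 7.242, 142×0.046 = 6.532.
χ² = (49−42.742)²/42.742 + (22−24.992)²/24.992 + (6−17.75)²/17.75 + (18−13.774)²/13.774 + (16−11.218)²/11.218 + (2−9.514)²/9.514 + (9−8.236)²/8.236 + (11−7.242)²/7.242 + (9−6.532)²/6.532
   = 0.9163 + 0.3582 + 7.7782 + 1.2966 + 2.0385 + 5.9344 + 0.0709 + 1.9501 + 0.9325
The largest term is for 3: 7.778.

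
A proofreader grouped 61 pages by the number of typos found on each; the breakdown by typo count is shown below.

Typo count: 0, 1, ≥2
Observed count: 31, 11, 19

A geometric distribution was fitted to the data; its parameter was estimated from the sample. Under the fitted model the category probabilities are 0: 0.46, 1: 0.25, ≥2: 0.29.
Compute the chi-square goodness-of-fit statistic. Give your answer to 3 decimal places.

Expected counts E_i = n·p_i: 61×0.46 = 28.06, 61×0.25 = 15.25, 61×0.29 = 17.69.
0: (31 − 28.06)²/28.06 = 8.6436/28.06 = 0.3080
1: (11 − 15.25)²/15.25 = 18.0625/15.25 = 1.1844
≥2: (19 − 17.69)²/17.69 = 1.7161/17.69 = 0.0970
Sum = 1.589

1.589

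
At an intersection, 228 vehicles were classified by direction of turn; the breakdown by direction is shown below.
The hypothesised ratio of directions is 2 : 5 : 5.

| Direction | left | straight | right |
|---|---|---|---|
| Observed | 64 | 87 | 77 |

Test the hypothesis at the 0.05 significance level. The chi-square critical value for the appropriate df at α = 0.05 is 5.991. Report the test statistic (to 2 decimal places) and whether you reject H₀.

21.87; reject

Ratio total = 12. Expected counts: 228×2/12 = 38, 228×5/12 = 95, 228×5/12 = 95.
χ² = (64−38)²/38 + (87−95)²/95 + (77−95)²/95
   = 17.789 + 0.674 + 3.411
Sum = 21.87
df = 2. Since 21.87 > 5.991, we reject H₀.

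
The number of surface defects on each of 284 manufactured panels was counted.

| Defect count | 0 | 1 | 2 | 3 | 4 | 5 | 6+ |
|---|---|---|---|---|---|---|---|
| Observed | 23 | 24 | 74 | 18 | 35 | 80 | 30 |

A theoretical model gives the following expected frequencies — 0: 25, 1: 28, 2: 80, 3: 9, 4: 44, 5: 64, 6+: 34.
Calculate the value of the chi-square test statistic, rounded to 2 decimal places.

16.49

cat         O        E   (O−E)²/E
0          23       25      0.160
1          24       28      0.571
2          74       80      0.450
3          18        9      9.000
4          35       44      1.841
5          80       64      4.000
6+         30       34      0.471
Sum = 16.49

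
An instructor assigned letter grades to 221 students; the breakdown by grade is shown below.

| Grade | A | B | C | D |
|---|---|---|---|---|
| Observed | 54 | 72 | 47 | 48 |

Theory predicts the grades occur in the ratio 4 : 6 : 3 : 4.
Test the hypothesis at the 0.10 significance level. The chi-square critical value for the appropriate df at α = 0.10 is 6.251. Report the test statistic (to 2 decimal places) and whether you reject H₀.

2.49; do not reject

Ratio total = 17. Expected counts: 221×4/17 = 52, 221×6/17 = 78, 221×3/17 = 39, 221×4/17 = 52.
cat         O        E   (O−E)²/E
A          54       52      0.077
B          72       78      0.462
C          47       39      1.641
D          48       52      0.308
Sum = 2.49
df = 3. Since 2.49 < 6.251, we do not reject H₀.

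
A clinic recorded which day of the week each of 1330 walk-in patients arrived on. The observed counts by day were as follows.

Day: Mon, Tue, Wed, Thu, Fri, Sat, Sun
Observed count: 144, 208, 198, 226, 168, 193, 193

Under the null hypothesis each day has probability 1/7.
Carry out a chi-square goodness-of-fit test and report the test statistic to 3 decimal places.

Under H₀ each category has probability 1/7, so each expected count is 1330/7 = 190.
cat         O        E   (O−E)²/E
Mon       144      190    11.1368
Tue       208      190     1.7053
Wed       198      190     0.3368
Thu       226      190     6.8211
Fri       168      190     2.5474
Sat       193      190     0.0474
Sun       193      190     0.0474
Sum = 22.642

22.642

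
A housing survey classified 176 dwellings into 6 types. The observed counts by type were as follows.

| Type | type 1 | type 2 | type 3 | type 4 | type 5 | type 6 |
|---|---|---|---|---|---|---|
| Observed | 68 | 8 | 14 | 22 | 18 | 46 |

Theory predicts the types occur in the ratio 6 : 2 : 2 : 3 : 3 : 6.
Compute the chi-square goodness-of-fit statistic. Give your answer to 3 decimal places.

Ratio total = 22. Expected counts: 176×6/22 = 48, 176×2/22 = 16, 176×2/22 = 16, 176×3/22 = 24, 176×3/22 = 24, 176×6/22 = 48.
type 1: (68 − 48)²/48 = 400/48 = 8.3333
type 2: (8 − 16)²/16 = 64/16 = 4.0000
type 3: (14 − 16)²/16 = 4/16 = 0.2500
type 4: (22 − 24)²/24 = 4/24 = 0.1667
type 5: (18 − 24)²/24 = 36/24 = 1.5000
type 6: (46 − 48)²/48 = 4/48 = 0.0833
Sum = 14.333

14.333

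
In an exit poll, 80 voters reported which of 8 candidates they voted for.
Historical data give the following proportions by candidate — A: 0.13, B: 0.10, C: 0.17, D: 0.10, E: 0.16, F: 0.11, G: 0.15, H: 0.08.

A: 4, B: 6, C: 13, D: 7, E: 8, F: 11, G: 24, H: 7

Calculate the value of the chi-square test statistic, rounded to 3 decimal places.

Expected counts E_i = n·p_i: 80×0.13 = 10.4, 80×0.10 = 8, 80×0.17 = 13.6, 80×0.10 = 8, 80×0.16 = 12.8, 80×0.11 = 8.8, 80×0.15 = 12, 80×0.08 = 6.4.
A: (4 − 10.4)²/10.4 = 40.96/10.4 = 3.9385
B: (6 − 8)²/8 = 4/8 = 0.5000
C: (13 − 13.6)²/13.6 = 0.36/13.6 = 0.0265
D: (7 − 8)²/8 = 1/8 = 0.1250
E: (8 − 12.8)²/12.8 = 23.04/12.8 = 1.8000
F: (11 − 8.8)²/8.8 = 4.84/8.8 = 0.5500
G: (24 − 12)²/12 = 144/12 = 12.0000
H: (7 − 6.4)²/6.4 = 0.36/6.4 = 0.0563
Sum = 18.996

18.996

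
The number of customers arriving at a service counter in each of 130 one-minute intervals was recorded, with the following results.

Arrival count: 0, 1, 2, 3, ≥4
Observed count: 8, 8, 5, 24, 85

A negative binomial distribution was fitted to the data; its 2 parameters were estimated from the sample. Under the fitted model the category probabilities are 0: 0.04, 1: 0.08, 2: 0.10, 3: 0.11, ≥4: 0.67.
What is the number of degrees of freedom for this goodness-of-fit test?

2

There are k = 5 categories and 2 parameters estimated from the data, so df = 5 − 1 − 2 = 2.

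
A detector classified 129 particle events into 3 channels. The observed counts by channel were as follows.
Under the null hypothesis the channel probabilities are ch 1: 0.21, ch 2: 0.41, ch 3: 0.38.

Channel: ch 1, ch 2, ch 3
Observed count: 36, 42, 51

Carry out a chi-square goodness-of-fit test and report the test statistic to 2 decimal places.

Expected counts E_i = n·p_i: 129×0.21 = 27.09, 129×0.41 = 52.89, 129×0.38 = 49.02.
χ² = (36−27.09)²/27.09 + (42−52.89)²/52.89 + (51−49.02)²/49.02
   = 2.931 + 2.242 + 0.080
Sum = 5.25

5.25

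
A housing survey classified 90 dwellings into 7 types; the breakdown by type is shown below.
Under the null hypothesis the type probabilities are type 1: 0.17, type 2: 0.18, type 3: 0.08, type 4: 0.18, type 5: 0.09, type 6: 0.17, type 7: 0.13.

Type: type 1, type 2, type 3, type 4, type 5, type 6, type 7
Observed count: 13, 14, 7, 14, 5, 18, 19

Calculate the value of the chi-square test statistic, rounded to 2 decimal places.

Expected counts E_i = n·p_i: 90×0.17 = 15.3, 90×0.18 = 16.2, 90×0.08 = 7.2, 90×0.18 = 16.2, 90×0.09 = 8.1, 90×0.17 = 15.3, 90×0.13 = 11.7.
χ² = (13−15.3)²/15.3 + (14−16.2)²/16.2 + (7−7.2)²/7.2 + (14−16.2)²/16.2 + (5−8.1)²/8.1 + (18−15.3)²/15.3 + (19−11.7)²/11.7
   = 0.346 + 0.299 + 0.006 + 0.299 + 1.186 + 0.476 + 4.555
Sum = 7.17

7.17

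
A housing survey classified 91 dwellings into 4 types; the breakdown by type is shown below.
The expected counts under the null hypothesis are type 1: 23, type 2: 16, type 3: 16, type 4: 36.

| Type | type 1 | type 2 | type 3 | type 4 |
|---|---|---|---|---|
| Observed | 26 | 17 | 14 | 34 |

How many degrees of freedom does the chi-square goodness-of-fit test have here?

There are k = 4 categories and no parameters were estimated from the data, so df = 4 − 1 = 3.

3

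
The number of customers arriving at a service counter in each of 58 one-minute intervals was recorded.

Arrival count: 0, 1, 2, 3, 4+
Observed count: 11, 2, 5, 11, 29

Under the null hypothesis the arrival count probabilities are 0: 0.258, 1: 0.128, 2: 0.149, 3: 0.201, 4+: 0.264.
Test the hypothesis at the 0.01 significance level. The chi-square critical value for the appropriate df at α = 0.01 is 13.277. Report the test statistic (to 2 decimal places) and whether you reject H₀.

Expected counts E_i = n·p_i: 58×0.258 = 14.964, 58×0.128 = 7.424, 58×0.149 = 8.642, 58×0.201 = 11.658, 58×0.264 = 15.312.
χ² = (11−14.964)²/14.964 + (2−7.424)²/7.424 + (5−8.642)²/8.642 + (11−11.658)²/11.658 + (29−15.312)²/15.312
   = 1.050 + 3.963 + 1.535 + 0.037 + 12.236
Sum = 18.82
df = 4. Since 18.82 > 13.277, we reject H₀.

18.82; reject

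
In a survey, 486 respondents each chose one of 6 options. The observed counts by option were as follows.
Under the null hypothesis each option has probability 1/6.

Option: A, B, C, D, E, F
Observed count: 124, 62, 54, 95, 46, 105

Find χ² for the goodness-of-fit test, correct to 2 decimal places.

Under H₀ each category has probability 1/6, so each expected count is 486/6 = 81.
A: (124 − 81)²/81 = 1849/81 = 22.827
B: (62 − 81)²/81 = 361/81 = 4.457
C: (54 − 81)²/81 = 729/81 = 9.000
D: (95 − 81)²/81 = 196/81 = 2.420
E: (46 − 81)²/81 = 1225/81 = 15.123
F: (105 − 81)²/81 = 576/81 = 7.111
Sum = 60.94

60.94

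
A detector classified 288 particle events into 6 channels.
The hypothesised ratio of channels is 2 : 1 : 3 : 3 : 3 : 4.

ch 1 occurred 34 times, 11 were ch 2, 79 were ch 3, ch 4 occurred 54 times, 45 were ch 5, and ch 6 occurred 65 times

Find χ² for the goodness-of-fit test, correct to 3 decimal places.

16.588

Ratio total = 16. Expected counts: 288×2/16 = 36, 288×1/16 = 18, 288×3/16 = 54, 288×3/16 = 54, 288×3/16 = 54, 288×4/16 = 72.
χ² = (34−36)²/36 + (11−18)²/18 + (79−54)²/54 + (54−54)²/54 + (45−54)²/54 + (65−72)²/72
   = 0.1111 + 2.7222 + 11.5741 + 0.0000 + 1.5000 + 0.6806
Sum = 16.588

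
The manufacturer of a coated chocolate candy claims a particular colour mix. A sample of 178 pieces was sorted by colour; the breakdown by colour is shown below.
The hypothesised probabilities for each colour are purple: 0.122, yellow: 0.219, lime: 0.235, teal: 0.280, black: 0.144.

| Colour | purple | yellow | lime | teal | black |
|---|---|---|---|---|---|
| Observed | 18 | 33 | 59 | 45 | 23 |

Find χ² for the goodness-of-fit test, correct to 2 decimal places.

Expected counts E_i = n·p_i: 178×0.122 = 21.716, 178×0.219 = 38.982, 178×0.235 = 41.83, 178×0.280 = 49.84, 178×0.144 = 25.632.
χ² = (18−21.716)²/21.716 + (33−38.982)²/38.982 + (59−41.83)²/41.83 + (45−49.84)²/49.84 + (23−25.632)²/25.632
   = 0.636 + 0.918 + 7.048 + 0.470 + 0.270
Sum = 9.34

9.34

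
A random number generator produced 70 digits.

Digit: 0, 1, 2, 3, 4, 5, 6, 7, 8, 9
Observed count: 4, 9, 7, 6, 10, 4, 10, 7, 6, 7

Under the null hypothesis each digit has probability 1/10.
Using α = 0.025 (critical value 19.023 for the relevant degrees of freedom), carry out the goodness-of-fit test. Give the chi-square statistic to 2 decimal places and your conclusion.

Expected count for each of the 10 categories: 70/10 = 7.
cat         O        E   (O−E)²/E
0           4        7      1.286
1           9        7      0.571
2           7        7      0.000
3           6        7      0.143
4          10        7      1.286
5           4        7      1.286
6          10        7      1.286
7           7        7      0.000
8           6        7      0.143
9           7        7      0.000
Sum = 6.00
df = 9. Since 6.00 < 19.023, we do not reject H₀.

6.00; do not reject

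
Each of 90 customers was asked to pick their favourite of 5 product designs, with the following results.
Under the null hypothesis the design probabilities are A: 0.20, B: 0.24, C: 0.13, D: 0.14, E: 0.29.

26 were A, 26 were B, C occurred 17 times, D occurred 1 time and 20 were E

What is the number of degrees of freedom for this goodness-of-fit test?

4

There are k = 5 categories and no parameters were estimated from the data, so df = 5 − 1 = 4.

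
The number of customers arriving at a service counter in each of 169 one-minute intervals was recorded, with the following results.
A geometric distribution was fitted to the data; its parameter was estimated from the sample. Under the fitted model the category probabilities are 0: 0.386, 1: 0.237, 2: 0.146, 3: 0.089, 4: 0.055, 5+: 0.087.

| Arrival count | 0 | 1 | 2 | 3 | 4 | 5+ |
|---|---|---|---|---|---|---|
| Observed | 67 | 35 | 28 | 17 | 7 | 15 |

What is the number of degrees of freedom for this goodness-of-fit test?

There are k = 6 categories and 1 parameter estimated from the data, so df = 6 − 1 − 1 = 4.

4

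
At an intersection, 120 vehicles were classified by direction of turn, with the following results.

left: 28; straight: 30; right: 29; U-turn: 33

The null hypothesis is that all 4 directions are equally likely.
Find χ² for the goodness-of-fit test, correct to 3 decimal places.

0.467

Expected count for each of the 4 categories: 120/4 = 30.
χ² = (28−30)²/30 + (30−30)²/30 + (29−30)²/30 + (33−30)²/30
   = 0.1333 + 0.0000 + 0.0333 + 0.3000
Sum = 0.467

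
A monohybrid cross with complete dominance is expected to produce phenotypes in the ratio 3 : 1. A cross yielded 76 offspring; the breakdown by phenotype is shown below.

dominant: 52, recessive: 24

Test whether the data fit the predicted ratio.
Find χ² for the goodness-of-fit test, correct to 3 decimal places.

1.754

Ratio total = 4. Expected counts: 76×3/4 = 57, 76×1/4 = 19.
cat            O        E   (O−E)²/E
dominant      52       57     0.4386
recessive     24       19     1.3158
Sum = 1.754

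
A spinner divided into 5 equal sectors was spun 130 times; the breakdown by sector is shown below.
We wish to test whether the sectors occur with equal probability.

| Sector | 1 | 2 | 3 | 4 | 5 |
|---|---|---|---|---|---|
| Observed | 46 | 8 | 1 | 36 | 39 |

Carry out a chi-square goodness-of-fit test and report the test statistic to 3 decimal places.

62.231

Under H₀ each category has probability 1/5, so each expected count is 130/5 = 26.
cat         O        E   (O−E)²/E
1          46       26    15.3846
2           8       26    12.4615
3           1       26    24.0385
4          36       26     3.8462
5          39       26     6.5000
Sum = 62.231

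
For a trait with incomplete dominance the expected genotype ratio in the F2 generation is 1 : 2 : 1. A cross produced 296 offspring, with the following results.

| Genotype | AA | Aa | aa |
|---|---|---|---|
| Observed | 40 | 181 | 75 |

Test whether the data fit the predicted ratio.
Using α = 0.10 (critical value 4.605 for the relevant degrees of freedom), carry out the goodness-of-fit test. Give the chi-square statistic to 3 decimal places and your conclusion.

22.993; reject

Ratio total = 4. Expected counts: 296×1/4 = 74, 296×2/4 = 148, 296×1/4 = 74.
cat         O        E   (O−E)²/E
AA         40       74    15.6216
Aa        181      148     7.3581
aa         75       74     0.0135
Sum = 22.993
df = 2. Since 22.993 > 4.605, we reject H₀.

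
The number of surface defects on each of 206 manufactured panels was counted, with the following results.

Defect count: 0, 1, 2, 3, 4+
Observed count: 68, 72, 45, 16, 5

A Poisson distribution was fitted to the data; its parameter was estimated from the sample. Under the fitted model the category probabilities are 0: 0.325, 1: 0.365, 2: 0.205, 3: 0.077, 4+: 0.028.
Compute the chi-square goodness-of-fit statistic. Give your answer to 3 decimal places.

0.437

Expected counts E_i = n·p_i: 206×0.325 = 66.95, 206×0.365 = 75.19, 206×0.205 = 42.23, 206×0.077 = 15.862, 206×0.028 = 5.768.
cat         O        E   (O−E)²/E
0          68    66.95     0.0165
1          72    75.19     0.1353
2          45    42.23     0.1817
3          16   15.862     0.0012
4+          5    5.768     0.1023
Sum = 0.437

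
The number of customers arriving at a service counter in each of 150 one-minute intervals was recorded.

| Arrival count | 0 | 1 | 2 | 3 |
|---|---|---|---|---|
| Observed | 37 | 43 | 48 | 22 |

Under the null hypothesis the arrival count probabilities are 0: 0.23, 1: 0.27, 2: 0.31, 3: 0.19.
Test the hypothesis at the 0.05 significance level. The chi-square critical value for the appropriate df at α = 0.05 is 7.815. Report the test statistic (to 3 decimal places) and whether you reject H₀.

1.866; do not reject

Expected counts E_i = n·p_i: 150×0.23 = 34.5, 150×0.27 = 40.5, 150×0.31 = 46.5, 150×0.19 = 28.5.
cat         O        E   (O−E)²/E
0          37     34.5     0.1812
1          43     40.5     0.1543
2          48     46.5     0.0484
3          22     28.5     1.4825
Sum = 1.866
df = 3. Since 1.866 < 7.815, we do not reject H₀.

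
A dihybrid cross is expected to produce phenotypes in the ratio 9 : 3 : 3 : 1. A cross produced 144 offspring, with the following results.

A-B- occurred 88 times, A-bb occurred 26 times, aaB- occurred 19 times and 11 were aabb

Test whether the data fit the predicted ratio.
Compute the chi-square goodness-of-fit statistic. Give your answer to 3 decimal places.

3.457

Ratio total = 16. Expected counts: 144×9/16 = 81, 144×3/16 = 27, 144×3/16 = 27, 144×1/16 = 9.
cat         O        E   (O−E)²/E
A-B-       88       81     0.6049
A-bb       26       27     0.0370
aaB-       19       27     2.3704
aabb       11        9     0.4444
Sum = 3.457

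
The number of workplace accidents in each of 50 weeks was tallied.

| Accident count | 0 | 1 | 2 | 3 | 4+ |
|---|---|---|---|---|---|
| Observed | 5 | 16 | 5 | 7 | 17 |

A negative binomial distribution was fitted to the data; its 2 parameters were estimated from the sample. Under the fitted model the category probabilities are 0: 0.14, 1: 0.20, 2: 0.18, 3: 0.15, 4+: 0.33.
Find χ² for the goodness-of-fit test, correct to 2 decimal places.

Expected counts E_i = n·p_i: 50×0.14 = 7, 50×0.20 = 10, 50×0.18 = 9, 50×0.15 = 7.5, 50×0.33 = 16.5.
χ² = (5−7)²/7 + (16−10)²/10 + (5−9)²/9 + (7−7.5)²/7.5 + (17−16.5)²/16.5
   = 0.571 + 3.600 + 1.778 + 0.033 + 0.015
Sum = 6.00

6.00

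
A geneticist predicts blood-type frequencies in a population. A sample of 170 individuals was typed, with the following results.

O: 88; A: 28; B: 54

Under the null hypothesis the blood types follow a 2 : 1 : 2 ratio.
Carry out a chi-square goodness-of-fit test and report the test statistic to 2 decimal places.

Ratio total = 5. Expected counts: 170×2/5 = 68, 170×1/5 = 34, 170×2/5 = 68.
χ² = (88−68)²/68 + (28−34)²/34 + (54−68)²/68
   = 5.882 + 1.059 + 2.882
Sum = 9.82

9.82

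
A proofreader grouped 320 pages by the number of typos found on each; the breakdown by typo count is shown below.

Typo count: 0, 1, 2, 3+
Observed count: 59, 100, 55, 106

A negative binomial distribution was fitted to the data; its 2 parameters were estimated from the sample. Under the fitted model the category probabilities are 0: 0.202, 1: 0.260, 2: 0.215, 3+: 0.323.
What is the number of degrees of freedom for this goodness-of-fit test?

1

There are k = 4 categories and 2 parameters estimated from the data, so df = 4 − 1 − 2 = 1.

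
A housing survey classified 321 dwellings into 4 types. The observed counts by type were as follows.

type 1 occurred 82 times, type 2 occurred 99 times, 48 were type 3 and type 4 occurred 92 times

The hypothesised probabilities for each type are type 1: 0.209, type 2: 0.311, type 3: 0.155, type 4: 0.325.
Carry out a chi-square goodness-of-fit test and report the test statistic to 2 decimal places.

4.84

Expected counts E_i = n·p_i: 321×0.209 = 67.089, 321×0.311 = 99.831, 321×0.155 = 49.755, 321×0.325 = 104.325.
cat         O        E   (O−E)²/E
type 1     82   67.089      3.314
type 2     99   99.831      0.007
type 3     48   49.755      0.062
type 4     92  104.325      1.456
Sum = 4.84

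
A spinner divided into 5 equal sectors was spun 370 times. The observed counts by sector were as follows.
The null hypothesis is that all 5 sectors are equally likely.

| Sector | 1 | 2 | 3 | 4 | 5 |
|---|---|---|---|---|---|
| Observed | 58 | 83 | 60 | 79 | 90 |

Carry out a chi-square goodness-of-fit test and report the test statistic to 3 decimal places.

Under H₀ each category has probability 1/5, so each expected count is 370/5 = 74.
χ² = (58−74)²/74 + (83−74)²/74 + (60−74)²/74 + (79−74)²/74 + (90−74)²/74
   = 3.4595 + 1.0946 + 2.6486 + 0.3378 + 3.4595
Sum = 11.000

11.000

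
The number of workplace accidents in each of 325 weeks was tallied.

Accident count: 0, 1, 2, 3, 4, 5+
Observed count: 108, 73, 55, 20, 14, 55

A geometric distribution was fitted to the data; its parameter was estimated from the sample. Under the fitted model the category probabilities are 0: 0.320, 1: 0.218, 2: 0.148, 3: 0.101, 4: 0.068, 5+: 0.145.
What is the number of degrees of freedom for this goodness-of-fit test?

There are k = 6 categories and 1 parameter estimated from the data, so df = 6 − 1 − 1 = 4.

4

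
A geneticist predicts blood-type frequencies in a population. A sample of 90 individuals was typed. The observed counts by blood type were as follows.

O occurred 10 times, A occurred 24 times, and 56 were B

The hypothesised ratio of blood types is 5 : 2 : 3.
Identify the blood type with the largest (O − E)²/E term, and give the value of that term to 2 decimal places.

Ratio total = 10. Expected counts: 90×5/10 = 45, 90×2/10 = 18, 90×3/10 = 27.
O: (10 − 45)²/45 = 1225/45 = 27.222
A: (24 − 18)²/18 = 36/18 = 2.000
B: (56 − 27)²/27 = 841/27 = 31.148
The largest term is for B: 31.15.

B, 31.15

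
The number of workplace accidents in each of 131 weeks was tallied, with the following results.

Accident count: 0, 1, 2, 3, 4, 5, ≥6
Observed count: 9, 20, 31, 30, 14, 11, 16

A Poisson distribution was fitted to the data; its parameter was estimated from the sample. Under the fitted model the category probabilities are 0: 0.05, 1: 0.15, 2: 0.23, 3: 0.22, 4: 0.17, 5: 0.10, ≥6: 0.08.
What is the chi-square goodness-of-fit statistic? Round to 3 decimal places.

Expected counts E_i = n·p_i: 131×0.05 = 6.55, 131×0.15 = 19.65, 131×0.23 = 30.13, 131×0.22 = 28.82, 131×0.17 = 22.27, 131×0.10 = 13.1, 131×0.08 = 10.48.
χ² = (9−6.55)²/6.55 + (20−19.65)²/19.65 + (31−30.13)²/30.13 + (30−28.82)²/28.82 + (14−22.27)²/22.27 + (11−13.1)²/13.1 + (16−10.48)²/10.48
   = 0.9164 + 0.0062 + 0.0251 + 0.0483 + 3.0711 + 0.3366 + 2.9075
Sum = 7.311

7.311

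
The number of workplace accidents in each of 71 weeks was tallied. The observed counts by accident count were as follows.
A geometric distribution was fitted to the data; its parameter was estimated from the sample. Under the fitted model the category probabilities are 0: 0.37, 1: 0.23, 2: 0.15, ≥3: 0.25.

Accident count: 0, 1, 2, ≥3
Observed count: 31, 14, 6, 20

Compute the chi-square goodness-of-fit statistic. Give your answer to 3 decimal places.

3.500

Expected counts E_i = n·p_i: 71×0.37 = 26.27, 71×0.23 = 16.33, 71×0.15 = 10.65, 71×0.25 = 17.75.
cat         O        E   (O−E)²/E
0          31    26.27     0.8517
1          14    16.33     0.3324
2           6    10.65     2.0303
≥3         20    17.75     0.2852
Sum = 3.500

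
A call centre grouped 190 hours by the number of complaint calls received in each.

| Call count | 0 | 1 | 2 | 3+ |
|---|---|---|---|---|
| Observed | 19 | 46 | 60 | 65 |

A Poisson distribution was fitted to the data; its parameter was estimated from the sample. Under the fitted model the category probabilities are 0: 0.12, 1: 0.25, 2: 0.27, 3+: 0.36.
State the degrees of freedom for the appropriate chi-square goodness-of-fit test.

2

There are k = 4 categories and 1 parameter estimated from the data, so df = 4 − 1 − 1 = 2.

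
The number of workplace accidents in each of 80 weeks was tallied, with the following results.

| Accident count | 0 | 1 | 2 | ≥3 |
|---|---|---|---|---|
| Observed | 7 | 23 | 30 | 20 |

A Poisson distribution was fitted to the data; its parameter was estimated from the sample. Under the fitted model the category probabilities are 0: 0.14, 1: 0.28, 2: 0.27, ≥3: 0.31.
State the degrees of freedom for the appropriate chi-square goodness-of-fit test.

2

There are k = 4 categories and 1 parameter estimated from the data, so df = 4 − 1 − 1 = 2.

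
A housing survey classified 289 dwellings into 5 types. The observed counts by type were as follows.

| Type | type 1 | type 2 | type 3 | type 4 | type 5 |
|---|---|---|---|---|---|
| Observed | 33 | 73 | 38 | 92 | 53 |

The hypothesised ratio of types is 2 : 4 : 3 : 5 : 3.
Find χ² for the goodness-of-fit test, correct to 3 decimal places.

4.366

Ratio total = 17. Expected counts: 289×2/17 = 34, 289×4/17 = 68, 289×3/17 = 51, 289×5/17 = 85, 289×3/17 = 51.
type 1: (33 − 34)²/34 = 1/34 = 0.0294
type 2: (73 − 68)²/68 = 25/68 = 0.3676
type 3: (38 − 51)²/51 = 169/51 = 3.3137
type 4: (92 − 85)²/85 = 49/85 = 0.5765
type 5: (53 − 51)²/51 = 4/51 = 0.0784
Sum = 4.366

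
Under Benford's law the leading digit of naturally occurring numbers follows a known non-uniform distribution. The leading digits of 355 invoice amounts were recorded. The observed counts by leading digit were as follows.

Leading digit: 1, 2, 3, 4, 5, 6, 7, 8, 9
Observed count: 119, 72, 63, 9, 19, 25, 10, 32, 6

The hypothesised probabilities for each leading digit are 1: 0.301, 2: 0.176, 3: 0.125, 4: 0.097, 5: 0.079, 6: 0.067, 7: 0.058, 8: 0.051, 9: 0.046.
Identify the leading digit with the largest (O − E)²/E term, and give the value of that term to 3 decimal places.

Expected counts E_i = n·p_i: 355×0.301 = 106.855, 355×0.176 = 62.48, 355×0.125 = 44.375, 355×0.097 = 34.435, 355×0.079 = 28.045, 355×0.067 = 23.785, 355×0.058 = 20.59, 355×0.051 = 18.105, 355×0.046 = 16.33.
1: (119 − 106.855)²/106.855 = 147.501025/106.855 = 1.3804
2: (72 − 62.48)²/62.48 = 90.6304/62.48 = 1.4506
3: (63 − 44.375)²/44.375 = 346.890625/44.375 = 7.8173
4: (9 − 34.435)²/34.435 = 646.939225/34.435 = 18.7873
5: (19 − 28.045)²/28.045 = 81.812025/28.045 = 2.9172
6: (25 − 23.785)²/23.785 = 1.476225/23.785 = 0.0621
7: (10 − 20.59)²/20.59 = 112.1481/20.59 = 5.4467
8: (32 − 18.105)²/18.105 = 193.071025/18.105 = 10.6640
9: (6 − 16.33)²/16.33 = 106.7089/16.33 = 6.5345
The largest term is for 4: 18.787.

4, 18.787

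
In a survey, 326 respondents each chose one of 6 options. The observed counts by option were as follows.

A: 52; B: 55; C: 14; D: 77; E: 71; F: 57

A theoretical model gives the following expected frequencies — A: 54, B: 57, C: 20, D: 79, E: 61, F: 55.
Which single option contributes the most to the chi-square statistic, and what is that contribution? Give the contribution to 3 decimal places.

A: (52 − 54)²/54 = 4/54 = 0.0741
B: (55 − 57)²/57 = 4/57 = 0.0702
C: (14 − 20)²/20 = 36/20 = 1.8000
D: (77 − 79)²/79 = 4/79 = 0.0506
E: (71 − 61)²/61 = 100/61 = 1.6393
F: (57 − 55)²/55 = 4/55 = 0.0727
The largest term is for C: 1.800.

C, 1.800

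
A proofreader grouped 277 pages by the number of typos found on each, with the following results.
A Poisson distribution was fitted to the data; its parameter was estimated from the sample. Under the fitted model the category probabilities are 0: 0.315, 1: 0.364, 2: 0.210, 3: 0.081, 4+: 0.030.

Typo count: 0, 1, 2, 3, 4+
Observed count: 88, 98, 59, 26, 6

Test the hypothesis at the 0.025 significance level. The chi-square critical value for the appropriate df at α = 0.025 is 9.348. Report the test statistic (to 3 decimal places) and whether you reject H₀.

1.305; do not reject

Expected counts E_i = n·p_i: 277×0.315 = 87.255, 277×0.364 = 100.828, 277×0.210 = 58.17, 277×0.081 = 22.437, 277×0.030 = 8.31.
0: (88 − 87.255)²/87.255 = 0.555025/87.255 = 0.0064
1: (98 − 100.828)²/100.828 = 7.997584/100.828 = 0.0793
2: (59 − 58.17)²/58.17 = 0.6889/58.17 = 0.0118
3: (26 − 22.437)²/22.437 = 12.694969/22.437 = 0.5658
4+: (6 − 8.31)²/8.31 = 5.3361/8.31 = 0.6421
Sum = 1.305
df = 3. Since 1.305 < 9.348, we do not reject H₀.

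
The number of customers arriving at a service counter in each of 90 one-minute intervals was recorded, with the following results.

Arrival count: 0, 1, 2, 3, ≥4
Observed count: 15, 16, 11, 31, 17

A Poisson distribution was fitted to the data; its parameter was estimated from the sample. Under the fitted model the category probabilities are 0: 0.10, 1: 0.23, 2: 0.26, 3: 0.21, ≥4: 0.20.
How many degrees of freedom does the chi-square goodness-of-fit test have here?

There are k = 5 categories and 1 parameter estimated from the data, so df = 5 − 1 − 1 = 3.

3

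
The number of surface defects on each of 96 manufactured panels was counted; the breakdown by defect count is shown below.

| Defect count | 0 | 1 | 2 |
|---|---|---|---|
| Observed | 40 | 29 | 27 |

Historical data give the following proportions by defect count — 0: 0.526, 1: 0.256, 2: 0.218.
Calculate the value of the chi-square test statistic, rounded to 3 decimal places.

4.740

Expected counts E_i = n·p_i: 96×0.526 = 50.496, 96×0.256 = 24.576, 96×0.218 = 20.928.
cat         O        E   (O−E)²/E
0          40   50.496     2.1817
1          29   24.576     0.7964
2          27   20.928     1.7617
Sum = 4.740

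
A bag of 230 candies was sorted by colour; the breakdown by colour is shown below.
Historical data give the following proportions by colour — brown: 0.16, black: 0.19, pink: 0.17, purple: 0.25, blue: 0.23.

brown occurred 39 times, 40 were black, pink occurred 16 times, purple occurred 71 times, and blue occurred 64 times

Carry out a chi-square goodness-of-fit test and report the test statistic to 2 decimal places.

19.59

Expected counts E_i = n·p_i: 230×0.16 = 36.8, 230×0.19 = 43.7, 230×0.17 = 39.1, 230×0.25 = 57.5, 230×0.23 = 52.9.
brown: (39 − 36.8)²/36.8 = 4.84/36.8 = 0.132
black: (40 − 43.7)²/43.7 = 13.69/43.7 = 0.313
pink: (16 − 39.1)²/39.1 = 533.61/39.1 = 13.647
purple: (71 − 57.5)²/57.5 = 182.25/57.5 = 3.170
blue: (64 − 52.9)²/52.9 = 123.21/52.9 = 2.329
Sum = 19.59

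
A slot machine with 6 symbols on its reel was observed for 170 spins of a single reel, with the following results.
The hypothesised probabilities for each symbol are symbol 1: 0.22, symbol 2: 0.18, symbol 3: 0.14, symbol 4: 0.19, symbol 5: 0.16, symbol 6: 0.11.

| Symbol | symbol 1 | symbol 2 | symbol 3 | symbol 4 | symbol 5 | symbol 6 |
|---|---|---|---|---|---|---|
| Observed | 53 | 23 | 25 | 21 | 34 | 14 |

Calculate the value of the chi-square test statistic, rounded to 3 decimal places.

15.290

Expected counts E_i = n·p_i: 170×0.22 = 37.4, 170×0.18 = 30.6, 170×0.14 = 23.8, 170×0.19 = 32.3, 170×0.16 = 27.2, 170×0.11 = 18.7.
cat           O        E   (O−E)²/E
symbol 1     53     37.4     6.5070
symbol 2     23     30.6     1.8876
symbol 3     25     23.8     0.0605
symbol 4     21     32.3     3.9533
symbol 5     34     27.2     1.7000
symbol 6     14     18.7     1.1813
Sum = 15.290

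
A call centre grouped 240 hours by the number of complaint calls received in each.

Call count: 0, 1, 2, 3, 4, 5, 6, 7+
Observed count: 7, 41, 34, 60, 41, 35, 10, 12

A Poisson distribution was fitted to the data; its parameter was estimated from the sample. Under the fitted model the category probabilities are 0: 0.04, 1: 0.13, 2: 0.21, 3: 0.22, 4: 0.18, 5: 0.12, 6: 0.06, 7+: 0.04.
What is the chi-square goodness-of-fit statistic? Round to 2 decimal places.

13.49

Expected counts E_i = n·p_i: 240×0.04 = 9.6, 240×0.13 = 31.2, 240×0.21 = 50.4, 240×0.22 = 52.8, 240×0.18 = 43.2, 240×0.12 = 28.8, 240×0.06 = 14.4, 240×0.04 = 9.6.
0: (7 − 9.6)²/9.6 = 6.76/9.6 = 0.704
1: (41 − 31.2)²/31.2 = 96.04/31.2 = 3.078
2: (34 − 50.4)²/50.4 = 268.96/50.4 = 5.337
3: (60 − 52.8)²/52.8 = 51.84/52.8 = 0.982
4: (41 − 43.2)²/43.2 = 4.84/43.2 = 0.112
5: (35 − 28.8)²/28.8 = 38.44/28.8 = 1.335
6: (10 − 14.4)²/14.4 = 19.36/14.4 = 1.344
7+: (12 − 9.6)²/9.6 = 5.76/9.6 = 0.600
Sum = 13.49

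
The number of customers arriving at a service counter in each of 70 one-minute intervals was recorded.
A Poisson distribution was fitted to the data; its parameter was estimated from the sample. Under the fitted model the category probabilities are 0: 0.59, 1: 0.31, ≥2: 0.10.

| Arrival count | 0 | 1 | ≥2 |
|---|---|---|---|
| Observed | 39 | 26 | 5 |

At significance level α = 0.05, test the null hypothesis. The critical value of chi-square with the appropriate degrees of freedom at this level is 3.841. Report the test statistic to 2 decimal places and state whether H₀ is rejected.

Expected counts E_i = n·p_i: 70×0.59 = 41.3, 70×0.31 = 21.7, 70×0.10 = 7.
cat         O        E   (O−E)²/E
0          39     41.3      0.128
1          26     21.7      0.852
≥2          5        7      0.571
Sum = 1.55
df = 1. Since 1.55 < 3.841, we do not reject H₀.

1.55; do not reject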